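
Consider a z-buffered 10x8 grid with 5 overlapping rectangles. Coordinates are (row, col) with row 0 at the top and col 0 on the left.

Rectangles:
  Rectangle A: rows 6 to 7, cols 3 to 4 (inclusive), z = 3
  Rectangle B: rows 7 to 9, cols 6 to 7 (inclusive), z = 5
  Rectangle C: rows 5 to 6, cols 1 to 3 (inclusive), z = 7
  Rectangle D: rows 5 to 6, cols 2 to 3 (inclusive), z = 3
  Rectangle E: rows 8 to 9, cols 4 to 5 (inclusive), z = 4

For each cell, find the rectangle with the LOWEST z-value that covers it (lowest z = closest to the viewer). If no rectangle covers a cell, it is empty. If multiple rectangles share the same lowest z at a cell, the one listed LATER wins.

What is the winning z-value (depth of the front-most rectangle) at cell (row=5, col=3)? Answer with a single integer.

Answer: 3

Derivation:
Check cell (5,3):
  A: rows 6-7 cols 3-4 -> outside (row miss)
  B: rows 7-9 cols 6-7 -> outside (row miss)
  C: rows 5-6 cols 1-3 z=7 -> covers; best now C (z=7)
  D: rows 5-6 cols 2-3 z=3 -> covers; best now D (z=3)
  E: rows 8-9 cols 4-5 -> outside (row miss)
Winner: D at z=3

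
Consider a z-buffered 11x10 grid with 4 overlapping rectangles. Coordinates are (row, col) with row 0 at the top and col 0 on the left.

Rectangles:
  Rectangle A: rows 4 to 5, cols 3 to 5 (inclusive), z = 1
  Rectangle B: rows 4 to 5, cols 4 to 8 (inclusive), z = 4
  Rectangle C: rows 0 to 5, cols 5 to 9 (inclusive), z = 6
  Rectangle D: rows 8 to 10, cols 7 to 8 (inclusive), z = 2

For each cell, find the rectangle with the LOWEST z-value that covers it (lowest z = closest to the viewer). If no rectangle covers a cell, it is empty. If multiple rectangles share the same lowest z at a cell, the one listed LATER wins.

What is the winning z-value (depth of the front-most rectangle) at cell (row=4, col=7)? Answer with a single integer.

Answer: 4

Derivation:
Check cell (4,7):
  A: rows 4-5 cols 3-5 -> outside (col miss)
  B: rows 4-5 cols 4-8 z=4 -> covers; best now B (z=4)
  C: rows 0-5 cols 5-9 z=6 -> covers; best now B (z=4)
  D: rows 8-10 cols 7-8 -> outside (row miss)
Winner: B at z=4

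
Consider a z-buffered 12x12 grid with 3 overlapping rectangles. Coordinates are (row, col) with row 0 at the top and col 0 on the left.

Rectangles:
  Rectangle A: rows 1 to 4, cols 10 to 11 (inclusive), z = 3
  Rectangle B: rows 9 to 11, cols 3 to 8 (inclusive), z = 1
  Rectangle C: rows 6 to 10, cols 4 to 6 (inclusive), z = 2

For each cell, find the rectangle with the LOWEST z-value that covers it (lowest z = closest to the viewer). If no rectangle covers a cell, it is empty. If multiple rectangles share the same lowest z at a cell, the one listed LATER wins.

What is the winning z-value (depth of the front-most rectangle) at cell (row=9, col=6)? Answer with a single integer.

Answer: 1

Derivation:
Check cell (9,6):
  A: rows 1-4 cols 10-11 -> outside (row miss)
  B: rows 9-11 cols 3-8 z=1 -> covers; best now B (z=1)
  C: rows 6-10 cols 4-6 z=2 -> covers; best now B (z=1)
Winner: B at z=1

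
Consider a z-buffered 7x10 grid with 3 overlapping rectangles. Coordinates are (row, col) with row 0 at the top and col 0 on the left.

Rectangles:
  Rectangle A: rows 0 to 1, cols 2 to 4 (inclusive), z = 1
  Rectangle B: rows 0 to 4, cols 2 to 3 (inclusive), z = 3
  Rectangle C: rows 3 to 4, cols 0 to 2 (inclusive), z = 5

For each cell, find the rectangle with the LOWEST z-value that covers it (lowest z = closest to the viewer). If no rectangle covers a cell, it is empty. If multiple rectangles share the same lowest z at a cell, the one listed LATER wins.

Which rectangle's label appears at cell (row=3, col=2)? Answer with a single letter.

Answer: B

Derivation:
Check cell (3,2):
  A: rows 0-1 cols 2-4 -> outside (row miss)
  B: rows 0-4 cols 2-3 z=3 -> covers; best now B (z=3)
  C: rows 3-4 cols 0-2 z=5 -> covers; best now B (z=3)
Winner: B at z=3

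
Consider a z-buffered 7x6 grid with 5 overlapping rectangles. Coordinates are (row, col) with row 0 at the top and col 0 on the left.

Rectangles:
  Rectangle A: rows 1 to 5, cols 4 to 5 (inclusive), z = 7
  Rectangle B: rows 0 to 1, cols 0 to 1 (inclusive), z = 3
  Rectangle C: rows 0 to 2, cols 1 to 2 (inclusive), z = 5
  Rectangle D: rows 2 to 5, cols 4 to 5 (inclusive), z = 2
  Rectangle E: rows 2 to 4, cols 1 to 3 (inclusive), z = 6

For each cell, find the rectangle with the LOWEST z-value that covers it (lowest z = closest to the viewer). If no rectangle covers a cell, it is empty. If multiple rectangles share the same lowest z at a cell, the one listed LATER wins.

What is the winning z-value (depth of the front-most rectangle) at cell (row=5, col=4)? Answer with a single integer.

Check cell (5,4):
  A: rows 1-5 cols 4-5 z=7 -> covers; best now A (z=7)
  B: rows 0-1 cols 0-1 -> outside (row miss)
  C: rows 0-2 cols 1-2 -> outside (row miss)
  D: rows 2-5 cols 4-5 z=2 -> covers; best now D (z=2)
  E: rows 2-4 cols 1-3 -> outside (row miss)
Winner: D at z=2

Answer: 2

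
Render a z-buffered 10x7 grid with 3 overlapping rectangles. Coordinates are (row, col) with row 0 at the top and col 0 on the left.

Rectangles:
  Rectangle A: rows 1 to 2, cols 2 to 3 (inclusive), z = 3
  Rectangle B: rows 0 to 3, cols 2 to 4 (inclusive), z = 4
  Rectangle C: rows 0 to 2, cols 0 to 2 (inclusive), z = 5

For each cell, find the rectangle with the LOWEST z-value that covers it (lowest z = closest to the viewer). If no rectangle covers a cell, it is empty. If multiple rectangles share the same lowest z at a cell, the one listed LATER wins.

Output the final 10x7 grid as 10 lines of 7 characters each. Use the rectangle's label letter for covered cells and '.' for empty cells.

CCBBB..
CCAAB..
CCAAB..
..BBB..
.......
.......
.......
.......
.......
.......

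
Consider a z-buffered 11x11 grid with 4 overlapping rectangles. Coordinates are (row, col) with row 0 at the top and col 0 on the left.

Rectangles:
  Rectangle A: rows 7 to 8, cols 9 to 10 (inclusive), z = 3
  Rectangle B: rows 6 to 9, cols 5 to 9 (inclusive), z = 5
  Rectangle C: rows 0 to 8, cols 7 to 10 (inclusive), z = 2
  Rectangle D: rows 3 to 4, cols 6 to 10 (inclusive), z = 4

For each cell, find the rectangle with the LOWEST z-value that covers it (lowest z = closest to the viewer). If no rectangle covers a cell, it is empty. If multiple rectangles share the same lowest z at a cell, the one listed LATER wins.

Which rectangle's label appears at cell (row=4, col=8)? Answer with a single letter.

Check cell (4,8):
  A: rows 7-8 cols 9-10 -> outside (row miss)
  B: rows 6-9 cols 5-9 -> outside (row miss)
  C: rows 0-8 cols 7-10 z=2 -> covers; best now C (z=2)
  D: rows 3-4 cols 6-10 z=4 -> covers; best now C (z=2)
Winner: C at z=2

Answer: C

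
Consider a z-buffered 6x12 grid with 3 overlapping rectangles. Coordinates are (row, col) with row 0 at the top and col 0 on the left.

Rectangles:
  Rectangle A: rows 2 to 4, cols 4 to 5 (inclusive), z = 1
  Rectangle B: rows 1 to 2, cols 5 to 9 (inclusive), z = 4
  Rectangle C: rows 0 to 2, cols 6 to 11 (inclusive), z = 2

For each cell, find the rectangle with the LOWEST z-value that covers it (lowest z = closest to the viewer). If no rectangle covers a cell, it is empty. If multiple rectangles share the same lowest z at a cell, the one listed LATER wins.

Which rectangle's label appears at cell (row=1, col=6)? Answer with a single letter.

Answer: C

Derivation:
Check cell (1,6):
  A: rows 2-4 cols 4-5 -> outside (row miss)
  B: rows 1-2 cols 5-9 z=4 -> covers; best now B (z=4)
  C: rows 0-2 cols 6-11 z=2 -> covers; best now C (z=2)
Winner: C at z=2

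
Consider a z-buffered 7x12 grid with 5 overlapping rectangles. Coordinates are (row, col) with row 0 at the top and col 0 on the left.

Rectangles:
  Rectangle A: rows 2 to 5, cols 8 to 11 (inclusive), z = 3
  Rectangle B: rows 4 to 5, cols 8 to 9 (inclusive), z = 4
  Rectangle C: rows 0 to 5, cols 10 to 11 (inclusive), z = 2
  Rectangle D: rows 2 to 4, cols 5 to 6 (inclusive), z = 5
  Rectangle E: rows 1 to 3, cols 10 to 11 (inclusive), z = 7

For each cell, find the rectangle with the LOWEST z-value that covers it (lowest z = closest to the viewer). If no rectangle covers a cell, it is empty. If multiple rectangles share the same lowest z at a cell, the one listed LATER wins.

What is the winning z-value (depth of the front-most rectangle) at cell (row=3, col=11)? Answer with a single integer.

Answer: 2

Derivation:
Check cell (3,11):
  A: rows 2-5 cols 8-11 z=3 -> covers; best now A (z=3)
  B: rows 4-5 cols 8-9 -> outside (row miss)
  C: rows 0-5 cols 10-11 z=2 -> covers; best now C (z=2)
  D: rows 2-4 cols 5-6 -> outside (col miss)
  E: rows 1-3 cols 10-11 z=7 -> covers; best now C (z=2)
Winner: C at z=2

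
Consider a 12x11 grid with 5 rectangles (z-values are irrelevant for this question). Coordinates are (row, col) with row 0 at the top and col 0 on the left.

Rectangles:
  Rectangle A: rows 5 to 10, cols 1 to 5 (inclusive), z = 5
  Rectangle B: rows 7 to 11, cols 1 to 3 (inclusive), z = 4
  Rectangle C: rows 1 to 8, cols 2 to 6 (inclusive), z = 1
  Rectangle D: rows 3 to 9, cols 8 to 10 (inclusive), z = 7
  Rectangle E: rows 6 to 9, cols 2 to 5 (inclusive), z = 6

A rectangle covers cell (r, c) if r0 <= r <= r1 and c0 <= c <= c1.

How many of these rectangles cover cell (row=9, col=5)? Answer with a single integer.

Answer: 2

Derivation:
Check cell (9,5):
  A: rows 5-10 cols 1-5 -> covers
  B: rows 7-11 cols 1-3 -> outside (col miss)
  C: rows 1-8 cols 2-6 -> outside (row miss)
  D: rows 3-9 cols 8-10 -> outside (col miss)
  E: rows 6-9 cols 2-5 -> covers
Count covering = 2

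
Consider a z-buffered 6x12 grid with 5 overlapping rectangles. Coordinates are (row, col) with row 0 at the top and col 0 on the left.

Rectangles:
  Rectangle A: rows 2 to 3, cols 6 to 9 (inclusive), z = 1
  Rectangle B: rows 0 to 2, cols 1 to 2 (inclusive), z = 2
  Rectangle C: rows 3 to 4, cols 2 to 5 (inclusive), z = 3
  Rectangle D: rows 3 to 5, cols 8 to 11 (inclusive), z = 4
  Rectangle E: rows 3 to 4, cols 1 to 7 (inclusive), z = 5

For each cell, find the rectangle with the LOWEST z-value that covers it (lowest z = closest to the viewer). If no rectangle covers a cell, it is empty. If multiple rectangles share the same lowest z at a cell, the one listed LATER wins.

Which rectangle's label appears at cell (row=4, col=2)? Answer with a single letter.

Check cell (4,2):
  A: rows 2-3 cols 6-9 -> outside (row miss)
  B: rows 0-2 cols 1-2 -> outside (row miss)
  C: rows 3-4 cols 2-5 z=3 -> covers; best now C (z=3)
  D: rows 3-5 cols 8-11 -> outside (col miss)
  E: rows 3-4 cols 1-7 z=5 -> covers; best now C (z=3)
Winner: C at z=3

Answer: C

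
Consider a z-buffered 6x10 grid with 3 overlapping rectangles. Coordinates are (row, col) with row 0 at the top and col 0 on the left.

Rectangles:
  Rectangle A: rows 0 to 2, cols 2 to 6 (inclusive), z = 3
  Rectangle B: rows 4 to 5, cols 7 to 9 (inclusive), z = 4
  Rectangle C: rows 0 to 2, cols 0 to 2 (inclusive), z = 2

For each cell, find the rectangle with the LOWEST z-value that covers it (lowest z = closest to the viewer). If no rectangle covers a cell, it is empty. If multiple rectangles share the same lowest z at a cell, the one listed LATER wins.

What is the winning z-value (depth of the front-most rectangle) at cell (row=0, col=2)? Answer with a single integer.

Answer: 2

Derivation:
Check cell (0,2):
  A: rows 0-2 cols 2-6 z=3 -> covers; best now A (z=3)
  B: rows 4-5 cols 7-9 -> outside (row miss)
  C: rows 0-2 cols 0-2 z=2 -> covers; best now C (z=2)
Winner: C at z=2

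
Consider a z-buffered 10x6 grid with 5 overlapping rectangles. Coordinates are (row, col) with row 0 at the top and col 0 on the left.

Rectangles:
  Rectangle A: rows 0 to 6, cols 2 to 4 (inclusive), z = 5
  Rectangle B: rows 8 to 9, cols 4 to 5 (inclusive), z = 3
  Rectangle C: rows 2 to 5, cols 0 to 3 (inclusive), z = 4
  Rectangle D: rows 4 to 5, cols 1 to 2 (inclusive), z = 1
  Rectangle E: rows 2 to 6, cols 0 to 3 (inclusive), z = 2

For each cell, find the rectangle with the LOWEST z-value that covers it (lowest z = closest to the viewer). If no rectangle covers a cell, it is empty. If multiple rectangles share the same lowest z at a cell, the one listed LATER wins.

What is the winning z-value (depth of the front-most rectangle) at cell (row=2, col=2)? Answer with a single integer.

Check cell (2,2):
  A: rows 0-6 cols 2-4 z=5 -> covers; best now A (z=5)
  B: rows 8-9 cols 4-5 -> outside (row miss)
  C: rows 2-5 cols 0-3 z=4 -> covers; best now C (z=4)
  D: rows 4-5 cols 1-2 -> outside (row miss)
  E: rows 2-6 cols 0-3 z=2 -> covers; best now E (z=2)
Winner: E at z=2

Answer: 2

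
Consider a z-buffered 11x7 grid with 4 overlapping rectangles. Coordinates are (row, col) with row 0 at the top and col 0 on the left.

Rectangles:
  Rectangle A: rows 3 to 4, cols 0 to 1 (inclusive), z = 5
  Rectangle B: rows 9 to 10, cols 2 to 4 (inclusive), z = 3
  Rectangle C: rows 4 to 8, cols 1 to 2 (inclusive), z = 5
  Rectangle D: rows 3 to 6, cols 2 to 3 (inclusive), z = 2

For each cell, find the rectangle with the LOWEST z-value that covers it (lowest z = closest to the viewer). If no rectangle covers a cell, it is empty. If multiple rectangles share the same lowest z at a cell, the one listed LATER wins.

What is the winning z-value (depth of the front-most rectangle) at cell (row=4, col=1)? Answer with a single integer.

Answer: 5

Derivation:
Check cell (4,1):
  A: rows 3-4 cols 0-1 z=5 -> covers; best now A (z=5)
  B: rows 9-10 cols 2-4 -> outside (row miss)
  C: rows 4-8 cols 1-2 z=5 -> covers; best now C (z=5)
  D: rows 3-6 cols 2-3 -> outside (col miss)
Winner: C at z=5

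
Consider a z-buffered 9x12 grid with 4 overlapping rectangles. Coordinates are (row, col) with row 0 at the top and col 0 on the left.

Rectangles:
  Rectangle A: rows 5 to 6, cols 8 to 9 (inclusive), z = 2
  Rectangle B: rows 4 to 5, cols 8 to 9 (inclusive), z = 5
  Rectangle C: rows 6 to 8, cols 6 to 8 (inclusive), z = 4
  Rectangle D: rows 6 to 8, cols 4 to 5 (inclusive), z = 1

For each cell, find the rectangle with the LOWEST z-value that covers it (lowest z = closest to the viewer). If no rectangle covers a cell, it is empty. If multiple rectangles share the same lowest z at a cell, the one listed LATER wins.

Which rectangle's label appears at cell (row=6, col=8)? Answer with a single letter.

Answer: A

Derivation:
Check cell (6,8):
  A: rows 5-6 cols 8-9 z=2 -> covers; best now A (z=2)
  B: rows 4-5 cols 8-9 -> outside (row miss)
  C: rows 6-8 cols 6-8 z=4 -> covers; best now A (z=2)
  D: rows 6-8 cols 4-5 -> outside (col miss)
Winner: A at z=2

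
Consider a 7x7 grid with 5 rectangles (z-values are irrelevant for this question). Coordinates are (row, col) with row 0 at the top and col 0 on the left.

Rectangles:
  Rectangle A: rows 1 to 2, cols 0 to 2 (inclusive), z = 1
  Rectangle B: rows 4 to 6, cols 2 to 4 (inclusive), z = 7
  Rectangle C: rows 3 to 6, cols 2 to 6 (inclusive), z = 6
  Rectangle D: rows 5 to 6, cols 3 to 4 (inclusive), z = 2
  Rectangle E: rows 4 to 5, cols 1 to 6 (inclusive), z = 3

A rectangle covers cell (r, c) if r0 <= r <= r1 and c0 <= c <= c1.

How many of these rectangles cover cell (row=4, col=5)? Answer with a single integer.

Answer: 2

Derivation:
Check cell (4,5):
  A: rows 1-2 cols 0-2 -> outside (row miss)
  B: rows 4-6 cols 2-4 -> outside (col miss)
  C: rows 3-6 cols 2-6 -> covers
  D: rows 5-6 cols 3-4 -> outside (row miss)
  E: rows 4-5 cols 1-6 -> covers
Count covering = 2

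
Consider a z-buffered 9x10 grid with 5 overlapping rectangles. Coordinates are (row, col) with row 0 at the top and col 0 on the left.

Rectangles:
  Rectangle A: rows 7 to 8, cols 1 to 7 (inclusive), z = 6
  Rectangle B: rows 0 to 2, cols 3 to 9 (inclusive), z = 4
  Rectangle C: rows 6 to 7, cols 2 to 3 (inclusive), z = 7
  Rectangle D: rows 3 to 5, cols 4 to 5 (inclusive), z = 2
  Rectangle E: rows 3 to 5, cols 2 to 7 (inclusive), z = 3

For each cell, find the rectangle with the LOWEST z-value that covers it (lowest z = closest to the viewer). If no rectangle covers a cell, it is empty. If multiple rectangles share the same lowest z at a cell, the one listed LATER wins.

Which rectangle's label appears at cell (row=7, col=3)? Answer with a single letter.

Check cell (7,3):
  A: rows 7-8 cols 1-7 z=6 -> covers; best now A (z=6)
  B: rows 0-2 cols 3-9 -> outside (row miss)
  C: rows 6-7 cols 2-3 z=7 -> covers; best now A (z=6)
  D: rows 3-5 cols 4-5 -> outside (row miss)
  E: rows 3-5 cols 2-7 -> outside (row miss)
Winner: A at z=6

Answer: A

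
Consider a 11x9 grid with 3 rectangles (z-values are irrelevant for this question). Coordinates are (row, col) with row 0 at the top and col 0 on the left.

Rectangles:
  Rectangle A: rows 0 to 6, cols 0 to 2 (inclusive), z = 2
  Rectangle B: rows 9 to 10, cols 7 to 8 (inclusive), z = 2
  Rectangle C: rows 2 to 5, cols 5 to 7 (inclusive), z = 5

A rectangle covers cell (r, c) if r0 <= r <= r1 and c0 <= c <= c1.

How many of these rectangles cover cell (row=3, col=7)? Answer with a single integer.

Check cell (3,7):
  A: rows 0-6 cols 0-2 -> outside (col miss)
  B: rows 9-10 cols 7-8 -> outside (row miss)
  C: rows 2-5 cols 5-7 -> covers
Count covering = 1

Answer: 1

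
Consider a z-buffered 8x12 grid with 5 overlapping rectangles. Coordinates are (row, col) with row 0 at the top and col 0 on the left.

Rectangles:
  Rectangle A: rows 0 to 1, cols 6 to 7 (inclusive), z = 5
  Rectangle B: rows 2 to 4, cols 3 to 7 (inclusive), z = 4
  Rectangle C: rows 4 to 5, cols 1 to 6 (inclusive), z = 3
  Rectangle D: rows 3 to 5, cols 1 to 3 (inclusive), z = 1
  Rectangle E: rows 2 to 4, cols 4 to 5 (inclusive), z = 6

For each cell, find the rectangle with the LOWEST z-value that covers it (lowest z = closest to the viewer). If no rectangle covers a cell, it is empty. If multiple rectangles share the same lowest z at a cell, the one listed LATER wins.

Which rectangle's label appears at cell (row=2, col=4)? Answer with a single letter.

Check cell (2,4):
  A: rows 0-1 cols 6-7 -> outside (row miss)
  B: rows 2-4 cols 3-7 z=4 -> covers; best now B (z=4)
  C: rows 4-5 cols 1-6 -> outside (row miss)
  D: rows 3-5 cols 1-3 -> outside (row miss)
  E: rows 2-4 cols 4-5 z=6 -> covers; best now B (z=4)
Winner: B at z=4

Answer: B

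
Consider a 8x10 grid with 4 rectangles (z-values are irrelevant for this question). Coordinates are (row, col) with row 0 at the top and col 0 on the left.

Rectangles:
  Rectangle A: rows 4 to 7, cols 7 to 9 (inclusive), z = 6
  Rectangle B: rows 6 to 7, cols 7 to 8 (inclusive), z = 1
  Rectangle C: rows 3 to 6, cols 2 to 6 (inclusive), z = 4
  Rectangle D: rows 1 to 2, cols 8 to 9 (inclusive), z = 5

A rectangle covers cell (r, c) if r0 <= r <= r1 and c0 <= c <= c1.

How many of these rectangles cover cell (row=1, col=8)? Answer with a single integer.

Check cell (1,8):
  A: rows 4-7 cols 7-9 -> outside (row miss)
  B: rows 6-7 cols 7-8 -> outside (row miss)
  C: rows 3-6 cols 2-6 -> outside (row miss)
  D: rows 1-2 cols 8-9 -> covers
Count covering = 1

Answer: 1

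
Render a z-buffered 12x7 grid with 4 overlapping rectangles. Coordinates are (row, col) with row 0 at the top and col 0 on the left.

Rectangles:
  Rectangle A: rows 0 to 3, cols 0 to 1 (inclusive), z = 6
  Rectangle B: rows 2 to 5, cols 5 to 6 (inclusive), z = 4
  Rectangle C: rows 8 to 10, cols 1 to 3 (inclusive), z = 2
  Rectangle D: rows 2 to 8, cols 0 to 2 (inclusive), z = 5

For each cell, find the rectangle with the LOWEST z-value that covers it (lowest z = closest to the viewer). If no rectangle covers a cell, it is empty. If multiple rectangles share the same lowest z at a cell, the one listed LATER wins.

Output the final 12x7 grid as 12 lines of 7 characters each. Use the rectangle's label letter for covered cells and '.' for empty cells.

AA.....
AA.....
DDD..BB
DDD..BB
DDD..BB
DDD..BB
DDD....
DDD....
DCCC...
.CCC...
.CCC...
.......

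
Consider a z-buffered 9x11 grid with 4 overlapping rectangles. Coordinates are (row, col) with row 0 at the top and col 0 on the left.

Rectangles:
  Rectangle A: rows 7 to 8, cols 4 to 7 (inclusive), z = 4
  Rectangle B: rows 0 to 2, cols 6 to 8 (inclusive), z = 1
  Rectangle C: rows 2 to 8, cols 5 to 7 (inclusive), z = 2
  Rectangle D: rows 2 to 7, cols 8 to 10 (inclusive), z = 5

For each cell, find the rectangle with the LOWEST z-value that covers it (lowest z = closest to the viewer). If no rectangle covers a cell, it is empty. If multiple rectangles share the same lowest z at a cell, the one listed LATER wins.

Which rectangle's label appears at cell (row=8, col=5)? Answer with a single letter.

Answer: C

Derivation:
Check cell (8,5):
  A: rows 7-8 cols 4-7 z=4 -> covers; best now A (z=4)
  B: rows 0-2 cols 6-8 -> outside (row miss)
  C: rows 2-8 cols 5-7 z=2 -> covers; best now C (z=2)
  D: rows 2-7 cols 8-10 -> outside (row miss)
Winner: C at z=2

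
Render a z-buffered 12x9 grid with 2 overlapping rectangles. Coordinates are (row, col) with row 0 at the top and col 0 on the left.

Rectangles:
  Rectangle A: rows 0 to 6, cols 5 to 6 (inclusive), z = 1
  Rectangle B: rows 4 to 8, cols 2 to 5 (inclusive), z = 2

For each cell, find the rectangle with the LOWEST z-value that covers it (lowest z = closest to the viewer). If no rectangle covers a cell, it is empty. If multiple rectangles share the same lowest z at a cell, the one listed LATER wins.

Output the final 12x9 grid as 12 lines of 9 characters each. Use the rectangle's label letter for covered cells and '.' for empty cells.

.....AA..
.....AA..
.....AA..
.....AA..
..BBBAA..
..BBBAA..
..BBBAA..
..BBBB...
..BBBB...
.........
.........
.........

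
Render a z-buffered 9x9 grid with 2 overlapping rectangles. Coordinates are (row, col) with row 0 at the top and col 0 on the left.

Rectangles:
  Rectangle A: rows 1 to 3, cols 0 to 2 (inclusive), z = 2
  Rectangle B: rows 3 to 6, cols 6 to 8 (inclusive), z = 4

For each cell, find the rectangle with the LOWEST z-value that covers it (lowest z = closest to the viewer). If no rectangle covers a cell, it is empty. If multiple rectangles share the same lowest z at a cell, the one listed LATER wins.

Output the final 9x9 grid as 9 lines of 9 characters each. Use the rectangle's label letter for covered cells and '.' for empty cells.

.........
AAA......
AAA......
AAA...BBB
......BBB
......BBB
......BBB
.........
.........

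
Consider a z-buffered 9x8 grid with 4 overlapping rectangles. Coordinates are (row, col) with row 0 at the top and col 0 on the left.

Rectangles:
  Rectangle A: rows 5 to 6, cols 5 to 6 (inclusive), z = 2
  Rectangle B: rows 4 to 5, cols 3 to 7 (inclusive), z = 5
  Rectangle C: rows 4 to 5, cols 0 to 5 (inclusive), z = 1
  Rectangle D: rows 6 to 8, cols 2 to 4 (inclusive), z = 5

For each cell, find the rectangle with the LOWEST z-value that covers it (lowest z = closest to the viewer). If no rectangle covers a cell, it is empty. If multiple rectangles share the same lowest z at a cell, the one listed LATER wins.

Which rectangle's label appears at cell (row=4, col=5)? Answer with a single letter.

Answer: C

Derivation:
Check cell (4,5):
  A: rows 5-6 cols 5-6 -> outside (row miss)
  B: rows 4-5 cols 3-7 z=5 -> covers; best now B (z=5)
  C: rows 4-5 cols 0-5 z=1 -> covers; best now C (z=1)
  D: rows 6-8 cols 2-4 -> outside (row miss)
Winner: C at z=1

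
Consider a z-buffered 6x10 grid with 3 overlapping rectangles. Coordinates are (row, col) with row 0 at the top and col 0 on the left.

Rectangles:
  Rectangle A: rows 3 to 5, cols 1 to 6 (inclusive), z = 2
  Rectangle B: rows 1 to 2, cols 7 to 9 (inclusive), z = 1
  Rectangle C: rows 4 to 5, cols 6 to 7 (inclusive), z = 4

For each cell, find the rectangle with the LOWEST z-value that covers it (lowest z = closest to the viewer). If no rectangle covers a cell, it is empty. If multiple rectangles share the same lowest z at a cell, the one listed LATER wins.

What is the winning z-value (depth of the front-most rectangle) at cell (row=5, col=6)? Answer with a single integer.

Answer: 2

Derivation:
Check cell (5,6):
  A: rows 3-5 cols 1-6 z=2 -> covers; best now A (z=2)
  B: rows 1-2 cols 7-9 -> outside (row miss)
  C: rows 4-5 cols 6-7 z=4 -> covers; best now A (z=2)
Winner: A at z=2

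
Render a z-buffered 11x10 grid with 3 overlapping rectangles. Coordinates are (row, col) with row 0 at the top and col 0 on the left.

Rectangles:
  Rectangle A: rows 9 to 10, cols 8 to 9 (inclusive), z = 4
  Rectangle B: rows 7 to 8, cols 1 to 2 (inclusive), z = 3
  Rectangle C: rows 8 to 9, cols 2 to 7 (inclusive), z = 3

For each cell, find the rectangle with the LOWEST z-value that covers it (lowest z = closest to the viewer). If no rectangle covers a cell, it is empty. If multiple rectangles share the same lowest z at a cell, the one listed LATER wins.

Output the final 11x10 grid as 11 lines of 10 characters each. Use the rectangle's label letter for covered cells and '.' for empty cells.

..........
..........
..........
..........
..........
..........
..........
.BB.......
.BCCCCCC..
..CCCCCCAA
........AA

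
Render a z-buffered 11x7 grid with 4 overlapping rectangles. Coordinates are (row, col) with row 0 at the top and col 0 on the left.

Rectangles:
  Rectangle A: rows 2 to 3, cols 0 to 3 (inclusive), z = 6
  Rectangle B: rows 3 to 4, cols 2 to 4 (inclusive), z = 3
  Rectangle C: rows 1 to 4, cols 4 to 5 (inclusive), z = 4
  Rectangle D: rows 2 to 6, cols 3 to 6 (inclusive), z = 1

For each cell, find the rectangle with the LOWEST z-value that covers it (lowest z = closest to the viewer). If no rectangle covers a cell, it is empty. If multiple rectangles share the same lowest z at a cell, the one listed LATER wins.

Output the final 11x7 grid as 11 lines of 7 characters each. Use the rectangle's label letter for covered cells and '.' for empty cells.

.......
....CC.
AAADDDD
AABDDDD
..BDDDD
...DDDD
...DDDD
.......
.......
.......
.......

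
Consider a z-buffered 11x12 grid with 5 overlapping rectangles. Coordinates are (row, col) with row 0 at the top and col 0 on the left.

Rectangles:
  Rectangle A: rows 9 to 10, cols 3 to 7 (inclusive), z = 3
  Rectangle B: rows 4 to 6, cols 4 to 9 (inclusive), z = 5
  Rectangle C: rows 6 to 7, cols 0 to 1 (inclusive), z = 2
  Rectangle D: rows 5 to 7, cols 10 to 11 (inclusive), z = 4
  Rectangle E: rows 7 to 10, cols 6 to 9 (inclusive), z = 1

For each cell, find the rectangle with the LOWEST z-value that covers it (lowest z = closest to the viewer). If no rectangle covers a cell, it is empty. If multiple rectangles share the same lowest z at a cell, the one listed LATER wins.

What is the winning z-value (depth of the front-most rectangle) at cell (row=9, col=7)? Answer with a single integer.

Answer: 1

Derivation:
Check cell (9,7):
  A: rows 9-10 cols 3-7 z=3 -> covers; best now A (z=3)
  B: rows 4-6 cols 4-9 -> outside (row miss)
  C: rows 6-7 cols 0-1 -> outside (row miss)
  D: rows 5-7 cols 10-11 -> outside (row miss)
  E: rows 7-10 cols 6-9 z=1 -> covers; best now E (z=1)
Winner: E at z=1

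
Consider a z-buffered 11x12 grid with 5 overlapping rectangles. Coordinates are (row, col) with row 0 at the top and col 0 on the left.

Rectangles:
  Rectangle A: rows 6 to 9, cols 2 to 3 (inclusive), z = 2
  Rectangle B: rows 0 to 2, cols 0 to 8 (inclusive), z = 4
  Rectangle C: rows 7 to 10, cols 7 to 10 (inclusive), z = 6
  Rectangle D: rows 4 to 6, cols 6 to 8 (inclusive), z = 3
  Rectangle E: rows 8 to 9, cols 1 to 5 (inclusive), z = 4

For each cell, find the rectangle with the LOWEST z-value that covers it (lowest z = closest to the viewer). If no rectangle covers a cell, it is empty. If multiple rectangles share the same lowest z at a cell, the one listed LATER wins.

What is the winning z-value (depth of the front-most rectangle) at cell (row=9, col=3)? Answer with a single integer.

Check cell (9,3):
  A: rows 6-9 cols 2-3 z=2 -> covers; best now A (z=2)
  B: rows 0-2 cols 0-8 -> outside (row miss)
  C: rows 7-10 cols 7-10 -> outside (col miss)
  D: rows 4-6 cols 6-8 -> outside (row miss)
  E: rows 8-9 cols 1-5 z=4 -> covers; best now A (z=2)
Winner: A at z=2

Answer: 2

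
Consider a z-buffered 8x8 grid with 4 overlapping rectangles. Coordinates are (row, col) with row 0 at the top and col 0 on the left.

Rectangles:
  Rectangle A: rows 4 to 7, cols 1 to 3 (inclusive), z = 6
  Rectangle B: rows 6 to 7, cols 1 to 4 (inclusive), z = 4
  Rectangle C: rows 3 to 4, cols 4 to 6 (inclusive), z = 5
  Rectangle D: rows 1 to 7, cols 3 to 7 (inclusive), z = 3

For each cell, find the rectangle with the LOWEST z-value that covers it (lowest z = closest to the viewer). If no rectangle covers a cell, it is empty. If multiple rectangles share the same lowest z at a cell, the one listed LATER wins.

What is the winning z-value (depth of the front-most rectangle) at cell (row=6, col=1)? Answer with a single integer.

Answer: 4

Derivation:
Check cell (6,1):
  A: rows 4-7 cols 1-3 z=6 -> covers; best now A (z=6)
  B: rows 6-7 cols 1-4 z=4 -> covers; best now B (z=4)
  C: rows 3-4 cols 4-6 -> outside (row miss)
  D: rows 1-7 cols 3-7 -> outside (col miss)
Winner: B at z=4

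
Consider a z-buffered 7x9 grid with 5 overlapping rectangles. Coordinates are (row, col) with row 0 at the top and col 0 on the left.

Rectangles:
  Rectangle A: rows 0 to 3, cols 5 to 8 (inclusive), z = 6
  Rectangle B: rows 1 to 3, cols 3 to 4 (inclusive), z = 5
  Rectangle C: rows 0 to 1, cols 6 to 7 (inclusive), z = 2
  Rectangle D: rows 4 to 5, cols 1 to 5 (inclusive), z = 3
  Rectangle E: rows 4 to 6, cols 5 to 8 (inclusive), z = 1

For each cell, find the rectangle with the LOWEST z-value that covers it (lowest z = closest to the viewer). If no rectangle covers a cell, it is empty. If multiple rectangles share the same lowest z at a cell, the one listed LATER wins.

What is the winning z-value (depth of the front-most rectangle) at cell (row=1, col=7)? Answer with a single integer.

Answer: 2

Derivation:
Check cell (1,7):
  A: rows 0-3 cols 5-8 z=6 -> covers; best now A (z=6)
  B: rows 1-3 cols 3-4 -> outside (col miss)
  C: rows 0-1 cols 6-7 z=2 -> covers; best now C (z=2)
  D: rows 4-5 cols 1-5 -> outside (row miss)
  E: rows 4-6 cols 5-8 -> outside (row miss)
Winner: C at z=2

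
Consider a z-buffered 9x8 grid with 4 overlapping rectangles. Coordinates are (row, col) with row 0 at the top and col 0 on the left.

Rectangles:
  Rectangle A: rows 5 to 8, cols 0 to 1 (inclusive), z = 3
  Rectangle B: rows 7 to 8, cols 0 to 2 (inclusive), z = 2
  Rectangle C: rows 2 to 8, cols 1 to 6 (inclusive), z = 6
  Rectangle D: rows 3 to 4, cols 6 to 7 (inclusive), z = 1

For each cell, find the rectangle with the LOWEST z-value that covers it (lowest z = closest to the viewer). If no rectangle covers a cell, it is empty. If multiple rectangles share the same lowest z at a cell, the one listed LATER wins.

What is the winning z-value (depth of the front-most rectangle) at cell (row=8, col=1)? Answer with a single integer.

Check cell (8,1):
  A: rows 5-8 cols 0-1 z=3 -> covers; best now A (z=3)
  B: rows 7-8 cols 0-2 z=2 -> covers; best now B (z=2)
  C: rows 2-8 cols 1-6 z=6 -> covers; best now B (z=2)
  D: rows 3-4 cols 6-7 -> outside (row miss)
Winner: B at z=2

Answer: 2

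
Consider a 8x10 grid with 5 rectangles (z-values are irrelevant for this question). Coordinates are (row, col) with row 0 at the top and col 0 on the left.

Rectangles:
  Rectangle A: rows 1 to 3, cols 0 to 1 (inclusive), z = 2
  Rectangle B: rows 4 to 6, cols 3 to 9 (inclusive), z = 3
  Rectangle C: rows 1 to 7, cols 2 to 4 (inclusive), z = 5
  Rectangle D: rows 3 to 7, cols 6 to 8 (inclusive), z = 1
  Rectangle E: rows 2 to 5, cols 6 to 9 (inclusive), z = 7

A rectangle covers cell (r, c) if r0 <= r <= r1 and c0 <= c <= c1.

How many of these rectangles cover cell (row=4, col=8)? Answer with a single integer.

Answer: 3

Derivation:
Check cell (4,8):
  A: rows 1-3 cols 0-1 -> outside (row miss)
  B: rows 4-6 cols 3-9 -> covers
  C: rows 1-7 cols 2-4 -> outside (col miss)
  D: rows 3-7 cols 6-8 -> covers
  E: rows 2-5 cols 6-9 -> covers
Count covering = 3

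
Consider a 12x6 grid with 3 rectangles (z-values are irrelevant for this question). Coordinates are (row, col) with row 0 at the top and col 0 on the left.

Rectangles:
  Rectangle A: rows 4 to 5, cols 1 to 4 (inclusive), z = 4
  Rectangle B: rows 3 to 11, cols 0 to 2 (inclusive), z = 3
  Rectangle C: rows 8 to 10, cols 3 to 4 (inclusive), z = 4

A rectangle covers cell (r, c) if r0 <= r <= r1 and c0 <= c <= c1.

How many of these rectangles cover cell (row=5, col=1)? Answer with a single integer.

Check cell (5,1):
  A: rows 4-5 cols 1-4 -> covers
  B: rows 3-11 cols 0-2 -> covers
  C: rows 8-10 cols 3-4 -> outside (row miss)
Count covering = 2

Answer: 2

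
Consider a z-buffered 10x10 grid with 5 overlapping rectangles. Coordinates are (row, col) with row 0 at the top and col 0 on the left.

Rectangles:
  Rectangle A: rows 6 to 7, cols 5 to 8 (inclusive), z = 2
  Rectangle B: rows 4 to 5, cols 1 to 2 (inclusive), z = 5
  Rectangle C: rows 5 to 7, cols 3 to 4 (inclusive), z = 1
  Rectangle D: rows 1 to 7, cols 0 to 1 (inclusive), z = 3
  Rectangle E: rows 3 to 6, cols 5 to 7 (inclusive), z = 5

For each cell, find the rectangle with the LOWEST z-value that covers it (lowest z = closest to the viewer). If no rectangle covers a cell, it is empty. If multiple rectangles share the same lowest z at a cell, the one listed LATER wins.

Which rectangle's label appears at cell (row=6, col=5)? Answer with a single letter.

Answer: A

Derivation:
Check cell (6,5):
  A: rows 6-7 cols 5-8 z=2 -> covers; best now A (z=2)
  B: rows 4-5 cols 1-2 -> outside (row miss)
  C: rows 5-7 cols 3-4 -> outside (col miss)
  D: rows 1-7 cols 0-1 -> outside (col miss)
  E: rows 3-6 cols 5-7 z=5 -> covers; best now A (z=2)
Winner: A at z=2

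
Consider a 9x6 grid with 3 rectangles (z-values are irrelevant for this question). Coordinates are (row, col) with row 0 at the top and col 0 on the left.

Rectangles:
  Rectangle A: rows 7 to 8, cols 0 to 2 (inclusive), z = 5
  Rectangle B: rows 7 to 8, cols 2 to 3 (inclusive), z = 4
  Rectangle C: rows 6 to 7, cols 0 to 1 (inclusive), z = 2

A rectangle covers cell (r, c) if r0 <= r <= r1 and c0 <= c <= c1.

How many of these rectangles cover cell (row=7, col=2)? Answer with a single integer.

Check cell (7,2):
  A: rows 7-8 cols 0-2 -> covers
  B: rows 7-8 cols 2-3 -> covers
  C: rows 6-7 cols 0-1 -> outside (col miss)
Count covering = 2

Answer: 2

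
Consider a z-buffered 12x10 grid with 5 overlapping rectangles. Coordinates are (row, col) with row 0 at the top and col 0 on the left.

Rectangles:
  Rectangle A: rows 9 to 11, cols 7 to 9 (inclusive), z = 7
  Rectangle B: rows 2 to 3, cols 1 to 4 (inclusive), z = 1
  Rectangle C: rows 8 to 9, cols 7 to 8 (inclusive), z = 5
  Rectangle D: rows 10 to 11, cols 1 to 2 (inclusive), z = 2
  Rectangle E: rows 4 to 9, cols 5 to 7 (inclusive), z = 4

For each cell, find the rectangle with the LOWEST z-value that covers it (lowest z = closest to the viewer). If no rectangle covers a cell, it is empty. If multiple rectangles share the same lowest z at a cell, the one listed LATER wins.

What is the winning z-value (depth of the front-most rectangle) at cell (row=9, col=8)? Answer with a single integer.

Check cell (9,8):
  A: rows 9-11 cols 7-9 z=7 -> covers; best now A (z=7)
  B: rows 2-3 cols 1-4 -> outside (row miss)
  C: rows 8-9 cols 7-8 z=5 -> covers; best now C (z=5)
  D: rows 10-11 cols 1-2 -> outside (row miss)
  E: rows 4-9 cols 5-7 -> outside (col miss)
Winner: C at z=5

Answer: 5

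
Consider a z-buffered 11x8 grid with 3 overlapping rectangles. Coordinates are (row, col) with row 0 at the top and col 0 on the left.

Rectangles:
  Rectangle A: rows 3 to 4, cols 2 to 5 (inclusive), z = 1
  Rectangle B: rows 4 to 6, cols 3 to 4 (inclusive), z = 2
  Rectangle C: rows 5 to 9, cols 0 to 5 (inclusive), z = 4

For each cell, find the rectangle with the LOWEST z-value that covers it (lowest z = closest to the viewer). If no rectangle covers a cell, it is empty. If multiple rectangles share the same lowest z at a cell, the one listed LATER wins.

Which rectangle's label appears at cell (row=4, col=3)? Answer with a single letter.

Answer: A

Derivation:
Check cell (4,3):
  A: rows 3-4 cols 2-5 z=1 -> covers; best now A (z=1)
  B: rows 4-6 cols 3-4 z=2 -> covers; best now A (z=1)
  C: rows 5-9 cols 0-5 -> outside (row miss)
Winner: A at z=1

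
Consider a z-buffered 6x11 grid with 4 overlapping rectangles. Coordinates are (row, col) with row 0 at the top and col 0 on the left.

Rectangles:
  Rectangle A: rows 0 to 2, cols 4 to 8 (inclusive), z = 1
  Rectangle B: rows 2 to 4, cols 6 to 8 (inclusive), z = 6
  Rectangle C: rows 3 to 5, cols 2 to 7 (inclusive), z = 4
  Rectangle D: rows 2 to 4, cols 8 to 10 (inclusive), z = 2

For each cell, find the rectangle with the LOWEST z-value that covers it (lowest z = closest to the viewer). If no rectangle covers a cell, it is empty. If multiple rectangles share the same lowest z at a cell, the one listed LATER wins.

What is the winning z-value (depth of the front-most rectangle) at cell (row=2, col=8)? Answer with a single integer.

Answer: 1

Derivation:
Check cell (2,8):
  A: rows 0-2 cols 4-8 z=1 -> covers; best now A (z=1)
  B: rows 2-4 cols 6-8 z=6 -> covers; best now A (z=1)
  C: rows 3-5 cols 2-7 -> outside (row miss)
  D: rows 2-4 cols 8-10 z=2 -> covers; best now A (z=1)
Winner: A at z=1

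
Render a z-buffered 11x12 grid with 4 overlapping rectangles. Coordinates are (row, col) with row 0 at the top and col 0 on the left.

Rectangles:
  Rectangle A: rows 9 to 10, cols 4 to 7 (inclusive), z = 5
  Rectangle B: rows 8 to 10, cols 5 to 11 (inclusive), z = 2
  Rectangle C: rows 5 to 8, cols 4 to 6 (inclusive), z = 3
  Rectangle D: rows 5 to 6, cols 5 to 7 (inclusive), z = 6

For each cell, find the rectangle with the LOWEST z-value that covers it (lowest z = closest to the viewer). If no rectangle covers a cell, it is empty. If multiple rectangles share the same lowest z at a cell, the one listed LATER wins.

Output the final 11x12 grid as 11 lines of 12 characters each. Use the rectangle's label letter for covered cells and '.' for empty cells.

............
............
............
............
............
....CCCD....
....CCCD....
....CCC.....
....CBBBBBBB
....ABBBBBBB
....ABBBBBBB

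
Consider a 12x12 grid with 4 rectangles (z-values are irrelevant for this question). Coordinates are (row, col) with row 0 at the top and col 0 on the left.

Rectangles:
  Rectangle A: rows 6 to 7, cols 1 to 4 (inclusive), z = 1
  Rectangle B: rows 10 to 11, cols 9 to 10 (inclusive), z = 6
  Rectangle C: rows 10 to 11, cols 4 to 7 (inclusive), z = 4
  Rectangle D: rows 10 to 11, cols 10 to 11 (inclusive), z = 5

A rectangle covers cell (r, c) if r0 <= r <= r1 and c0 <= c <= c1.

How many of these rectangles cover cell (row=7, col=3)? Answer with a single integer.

Answer: 1

Derivation:
Check cell (7,3):
  A: rows 6-7 cols 1-4 -> covers
  B: rows 10-11 cols 9-10 -> outside (row miss)
  C: rows 10-11 cols 4-7 -> outside (row miss)
  D: rows 10-11 cols 10-11 -> outside (row miss)
Count covering = 1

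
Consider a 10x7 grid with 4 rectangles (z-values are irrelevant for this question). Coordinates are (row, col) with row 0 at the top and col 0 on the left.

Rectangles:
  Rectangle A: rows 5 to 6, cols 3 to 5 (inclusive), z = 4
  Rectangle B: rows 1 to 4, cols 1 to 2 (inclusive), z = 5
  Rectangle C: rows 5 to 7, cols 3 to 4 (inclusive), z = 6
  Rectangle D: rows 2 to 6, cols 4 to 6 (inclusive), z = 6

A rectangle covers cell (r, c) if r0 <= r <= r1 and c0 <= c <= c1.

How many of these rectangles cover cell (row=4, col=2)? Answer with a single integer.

Check cell (4,2):
  A: rows 5-6 cols 3-5 -> outside (row miss)
  B: rows 1-4 cols 1-2 -> covers
  C: rows 5-7 cols 3-4 -> outside (row miss)
  D: rows 2-6 cols 4-6 -> outside (col miss)
Count covering = 1

Answer: 1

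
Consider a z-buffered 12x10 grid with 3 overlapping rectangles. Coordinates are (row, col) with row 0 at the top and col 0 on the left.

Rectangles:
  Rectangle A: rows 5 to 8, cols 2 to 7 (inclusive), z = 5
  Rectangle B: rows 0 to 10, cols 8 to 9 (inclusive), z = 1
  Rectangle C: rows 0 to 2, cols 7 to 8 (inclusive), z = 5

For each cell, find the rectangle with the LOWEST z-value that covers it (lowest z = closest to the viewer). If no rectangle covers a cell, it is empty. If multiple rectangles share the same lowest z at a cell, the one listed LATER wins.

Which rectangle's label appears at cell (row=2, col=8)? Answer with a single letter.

Answer: B

Derivation:
Check cell (2,8):
  A: rows 5-8 cols 2-7 -> outside (row miss)
  B: rows 0-10 cols 8-9 z=1 -> covers; best now B (z=1)
  C: rows 0-2 cols 7-8 z=5 -> covers; best now B (z=1)
Winner: B at z=1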